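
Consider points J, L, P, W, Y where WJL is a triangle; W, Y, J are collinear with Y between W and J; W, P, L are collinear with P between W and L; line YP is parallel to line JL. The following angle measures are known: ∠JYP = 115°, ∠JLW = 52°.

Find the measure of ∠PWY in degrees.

∠PWY = 63°

1. ∠PYW = 65°  [linear pair at Y on WJ]
2. ∠WPY = 52°  [YP∥JL, corresponding at P]
3. ∠PWY = 63°  [△WYP]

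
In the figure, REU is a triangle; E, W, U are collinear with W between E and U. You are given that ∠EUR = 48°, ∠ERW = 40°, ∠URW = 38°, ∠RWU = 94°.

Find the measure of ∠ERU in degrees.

∠ERU = 78°

1. ∠EWR = 86°  [linear pair at W on EU]
2. ∠REW = 54°  [△REW]
3. ∠REU = 54°  [W on ray EU]
4. ∠ERU = 78°  [△REU]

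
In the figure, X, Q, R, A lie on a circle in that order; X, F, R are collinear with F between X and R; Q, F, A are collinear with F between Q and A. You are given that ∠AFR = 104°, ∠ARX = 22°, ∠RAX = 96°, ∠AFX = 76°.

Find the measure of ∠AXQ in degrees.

1. ∠AQX = 22°  [same arc XA]
2. ∠AXR = 62°  [△XRA]
3. ∠QAX = 42°  [△XFA]
4. ∠AXQ = 116°  [△XQA]

∠AXQ = 116°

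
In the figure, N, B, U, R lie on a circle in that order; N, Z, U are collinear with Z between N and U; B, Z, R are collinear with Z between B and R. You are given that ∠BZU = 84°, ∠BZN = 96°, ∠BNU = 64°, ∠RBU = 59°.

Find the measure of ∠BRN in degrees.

1. ∠NZR = 84°  [vertical angles at Z]
2. ∠RNU = 59°  [same arc UR]
3. ∠BRN = 37°  [△NZR]

∠BRN = 37°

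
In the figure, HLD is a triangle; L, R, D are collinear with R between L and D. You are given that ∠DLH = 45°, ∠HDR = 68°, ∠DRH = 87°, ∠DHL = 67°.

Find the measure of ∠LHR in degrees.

1. ∠HLR = 45°  [R on ray LD]
2. ∠HRL = 93°  [linear pair at R on LD]
3. ∠LHR = 42°  [△HLR]

∠LHR = 42°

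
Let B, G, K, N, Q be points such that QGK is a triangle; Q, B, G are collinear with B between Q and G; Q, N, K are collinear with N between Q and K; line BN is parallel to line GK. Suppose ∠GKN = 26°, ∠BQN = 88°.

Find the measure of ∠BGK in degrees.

1. ∠GKQ = 26°  [N on ray KQ]
2. ∠GQK = 88°  [B on QG, N on QK]
3. ∠KGQ = 66°  [△QGK]
4. ∠BGK = 66°  [B on ray GQ]

∠BGK = 66°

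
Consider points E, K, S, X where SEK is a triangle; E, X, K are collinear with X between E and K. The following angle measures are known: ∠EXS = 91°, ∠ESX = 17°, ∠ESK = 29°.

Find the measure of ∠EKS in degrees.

1. ∠SEX = 72°  [△SEX]
2. ∠KES = 72°  [X on ray EK]
3. ∠EKS = 79°  [△SEK]

∠EKS = 79°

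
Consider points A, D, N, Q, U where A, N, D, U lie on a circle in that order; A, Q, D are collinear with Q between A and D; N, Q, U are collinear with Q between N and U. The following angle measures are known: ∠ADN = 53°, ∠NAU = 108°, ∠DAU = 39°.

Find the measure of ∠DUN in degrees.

1. ∠NDU = 72°  [cyclic ANDU, opposite ∠A+∠D]
2. ∠DNU = 39°  [same arc DU]
3. ∠DUN = 69°  [△NDU]

∠DUN = 69°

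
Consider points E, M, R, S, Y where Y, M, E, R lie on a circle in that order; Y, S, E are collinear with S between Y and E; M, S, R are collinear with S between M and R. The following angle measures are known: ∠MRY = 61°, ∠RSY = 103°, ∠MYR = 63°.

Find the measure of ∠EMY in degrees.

∠EMY = 72°

1. ∠RMY = 56°  [△YMR]
2. ∠EYR = 16°  [△YSR]
3. ∠REY = 56°  [same arc YR]
4. ∠ERY = 108°  [△YER]
5. ∠EMY = 72°  [cyclic YMER, opposite ∠M+∠R]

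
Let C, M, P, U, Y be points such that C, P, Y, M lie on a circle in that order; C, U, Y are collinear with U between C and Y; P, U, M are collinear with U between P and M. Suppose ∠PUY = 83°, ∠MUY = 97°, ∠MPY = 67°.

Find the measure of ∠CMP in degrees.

∠CMP = 30°

1. ∠CUM = 83°  [vertical angles at U]
2. ∠MCY = 67°  [same arc YM]
3. ∠CMP = 30°  [△CUM]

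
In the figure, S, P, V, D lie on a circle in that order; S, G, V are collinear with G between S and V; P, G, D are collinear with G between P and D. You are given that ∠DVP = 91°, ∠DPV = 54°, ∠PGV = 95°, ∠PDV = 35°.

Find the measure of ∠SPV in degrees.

∠SPV = 114°

1. ∠PVS = 31°  [△PGV]
2. ∠PSV = 35°  [same arc PV]
3. ∠SPV = 114°  [△SPV]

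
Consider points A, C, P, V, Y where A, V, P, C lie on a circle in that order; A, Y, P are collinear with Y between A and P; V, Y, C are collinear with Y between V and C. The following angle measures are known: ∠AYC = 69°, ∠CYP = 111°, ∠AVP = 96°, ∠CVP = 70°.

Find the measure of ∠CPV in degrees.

1. ∠ACP = 84°  [cyclic AVPC, opposite ∠V+∠C]
2. ∠CAP = 70°  [same arc PC]
3. ∠APC = 26°  [△APC]
4. ∠PCV = 43°  [△PYC]
5. ∠CPV = 67°  [△VPC]

∠CPV = 67°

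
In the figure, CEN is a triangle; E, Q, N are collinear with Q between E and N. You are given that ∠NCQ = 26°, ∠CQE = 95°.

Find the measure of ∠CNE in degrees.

∠CNE = 69°

1. ∠CQN = 85°  [linear pair at Q on EN]
2. ∠CNQ = 69°  [△CQN]
3. ∠CNE = 69°  [Q on ray NE]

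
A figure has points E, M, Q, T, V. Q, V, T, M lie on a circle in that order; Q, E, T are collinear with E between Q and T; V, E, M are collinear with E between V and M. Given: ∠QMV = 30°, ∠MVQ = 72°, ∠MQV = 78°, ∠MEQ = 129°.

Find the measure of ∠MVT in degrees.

∠MVT = 21°

1. ∠QTV = 30°  [same arc QV]
2. ∠TEV = 129°  [vertical angles at E]
3. ∠MVT = 21°  [△VET]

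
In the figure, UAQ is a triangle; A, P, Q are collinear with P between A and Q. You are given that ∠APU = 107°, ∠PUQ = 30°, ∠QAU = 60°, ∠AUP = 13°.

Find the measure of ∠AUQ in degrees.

∠AUQ = 43°

1. ∠QPU = 73°  [linear pair at P on AQ]
2. ∠PQU = 77°  [△UPQ]
3. ∠AQU = 77°  [P on ray QA]
4. ∠AUQ = 43°  [△UAQ]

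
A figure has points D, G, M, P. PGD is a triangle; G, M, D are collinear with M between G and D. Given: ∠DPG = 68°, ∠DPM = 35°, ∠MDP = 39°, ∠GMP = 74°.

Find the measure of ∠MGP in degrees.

∠MGP = 73°

1. ∠GDP = 39°  [M on ray DG]
2. ∠DGP = 73°  [△PGD]
3. ∠MGP = 73°  [M on ray GD]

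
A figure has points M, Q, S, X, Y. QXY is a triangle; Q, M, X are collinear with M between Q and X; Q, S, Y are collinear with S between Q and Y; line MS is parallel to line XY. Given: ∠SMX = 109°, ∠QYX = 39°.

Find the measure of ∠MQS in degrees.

1. ∠QMS = 71°  [linear pair at M on QX]
2. ∠MSQ = 39°  [MS∥XY, corresponding at S]
3. ∠MQS = 70°  [△QMS]

∠MQS = 70°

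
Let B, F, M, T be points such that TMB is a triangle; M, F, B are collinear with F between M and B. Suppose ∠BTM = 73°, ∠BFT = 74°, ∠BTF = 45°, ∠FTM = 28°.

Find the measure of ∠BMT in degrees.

1. ∠MFT = 106°  [linear pair at F on MB]
2. ∠FMT = 46°  [△TMF]
3. ∠BMT = 46°  [F on ray MB]

∠BMT = 46°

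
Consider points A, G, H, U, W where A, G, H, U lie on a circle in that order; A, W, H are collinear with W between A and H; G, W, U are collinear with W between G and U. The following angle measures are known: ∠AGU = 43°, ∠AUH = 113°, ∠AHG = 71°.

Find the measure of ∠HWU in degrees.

1. ∠AHU = 43°  [same arc AU]
2. ∠HAU = 24°  [△AHU]
3. ∠AUG = 71°  [same arc AG]
4. ∠AWU = 85°  [△AWU]
5. ∠HWU = 95°  [linear pair at W on AH]

∠HWU = 95°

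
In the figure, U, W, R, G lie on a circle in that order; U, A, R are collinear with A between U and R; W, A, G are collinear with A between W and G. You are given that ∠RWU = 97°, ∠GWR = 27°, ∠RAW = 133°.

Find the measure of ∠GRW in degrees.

1. ∠RGU = 83°  [cyclic UWRG, opposite ∠W+∠G]
2. ∠GUR = 27°  [same arc RG]
3. ∠GAU = 133°  [vertical angles at A]
4. ∠GRU = 70°  [△URG]
5. ∠GAR = 47°  [linear pair at A on UR]
6. ∠RGW = 63°  [△RAG]
7. ∠GRW = 90°  [△WRG]

∠GRW = 90°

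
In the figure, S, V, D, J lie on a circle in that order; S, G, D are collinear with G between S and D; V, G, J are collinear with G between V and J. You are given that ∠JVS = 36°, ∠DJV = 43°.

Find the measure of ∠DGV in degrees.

1. ∠DSV = 43°  [same arc VD]
2. ∠SGV = 101°  [△SGV]
3. ∠DGV = 79°  [linear pair at G on SD]

∠DGV = 79°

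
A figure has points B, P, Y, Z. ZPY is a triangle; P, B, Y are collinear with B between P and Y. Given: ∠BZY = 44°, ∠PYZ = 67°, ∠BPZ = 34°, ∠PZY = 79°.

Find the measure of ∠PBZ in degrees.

1. ∠BYZ = 67°  [B on ray YP]
2. ∠YBZ = 69°  [△ZBY]
3. ∠PBZ = 111°  [linear pair at B on PY]

∠PBZ = 111°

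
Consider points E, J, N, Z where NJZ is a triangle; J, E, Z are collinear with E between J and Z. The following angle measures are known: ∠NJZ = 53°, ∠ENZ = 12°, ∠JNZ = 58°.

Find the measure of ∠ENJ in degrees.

1. ∠JZN = 69°  [△NJZ]
2. ∠EJN = 53°  [E on ray JZ]
3. ∠EZN = 69°  [E on ray ZJ]
4. ∠NEZ = 99°  [△NEZ]
5. ∠JEN = 81°  [linear pair at E on JZ]
6. ∠ENJ = 46°  [△NJE]

∠ENJ = 46°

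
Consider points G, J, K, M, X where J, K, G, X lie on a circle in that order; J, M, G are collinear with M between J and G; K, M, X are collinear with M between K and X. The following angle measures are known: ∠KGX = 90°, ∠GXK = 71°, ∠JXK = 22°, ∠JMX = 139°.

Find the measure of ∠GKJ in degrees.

∠GKJ = 87°

1. ∠GJK = 71°  [same arc KG]
2. ∠JGK = 22°  [same arc JK]
3. ∠GKJ = 87°  [△JKG]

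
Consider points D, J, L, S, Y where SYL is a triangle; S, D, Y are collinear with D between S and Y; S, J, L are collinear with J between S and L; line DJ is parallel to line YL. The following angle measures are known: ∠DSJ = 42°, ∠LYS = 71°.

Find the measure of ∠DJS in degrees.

∠DJS = 67°

1. ∠LSY = 42°  [D on SY, J on SL]
2. ∠SLY = 67°  [△SYL]
3. ∠DJS = 67°  [DJ∥YL, corresponding at J]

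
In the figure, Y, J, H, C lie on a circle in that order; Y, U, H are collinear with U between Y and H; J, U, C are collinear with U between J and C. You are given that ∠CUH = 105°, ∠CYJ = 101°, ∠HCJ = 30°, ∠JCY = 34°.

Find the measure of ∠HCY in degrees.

∠HCY = 64°

1. ∠CUY = 75°  [linear pair at U on YH]
2. ∠CHY = 45°  [△HUC]
3. ∠CYH = 71°  [△YUC]
4. ∠HCY = 64°  [△YHC]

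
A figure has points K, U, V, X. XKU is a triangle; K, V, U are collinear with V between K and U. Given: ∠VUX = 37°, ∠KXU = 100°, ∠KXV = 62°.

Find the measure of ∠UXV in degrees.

∠UXV = 38°

1. ∠KUX = 37°  [V on ray UK]
2. ∠UKX = 43°  [△XKU]
3. ∠VKX = 43°  [V on ray KU]
4. ∠KVX = 75°  [△XKV]
5. ∠UVX = 105°  [linear pair at V on KU]
6. ∠UXV = 38°  [△XVU]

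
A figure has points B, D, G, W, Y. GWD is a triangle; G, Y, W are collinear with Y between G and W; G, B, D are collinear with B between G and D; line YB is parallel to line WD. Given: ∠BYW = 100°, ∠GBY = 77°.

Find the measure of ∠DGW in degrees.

∠DGW = 23°

1. ∠BYG = 80°  [linear pair at Y on GW]
2. ∠BGY = 23°  [△GYB]
3. ∠DGW = 23°  [Y on GW, B on GD]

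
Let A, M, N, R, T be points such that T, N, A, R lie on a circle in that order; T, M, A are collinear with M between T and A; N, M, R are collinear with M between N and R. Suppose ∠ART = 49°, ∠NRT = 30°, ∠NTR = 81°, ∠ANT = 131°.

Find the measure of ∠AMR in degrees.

1. ∠NAT = 30°  [same arc TN]
2. ∠RNT = 69°  [△TNR]
3. ∠ATN = 19°  [△TNA]
4. ∠RAT = 69°  [same arc TR]
5. ∠ARN = 19°  [same arc NA]
6. ∠AMR = 92°  [△AMR]

∠AMR = 92°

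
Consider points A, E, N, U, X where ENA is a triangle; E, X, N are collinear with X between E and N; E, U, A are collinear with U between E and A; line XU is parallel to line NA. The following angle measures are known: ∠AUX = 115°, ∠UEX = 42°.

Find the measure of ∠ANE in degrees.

1. ∠EUX = 65°  [linear pair at U on EA]
2. ∠EXU = 73°  [△EXU]
3. ∠ANE = 73°  [XU∥NA, corresponding at X]

∠ANE = 73°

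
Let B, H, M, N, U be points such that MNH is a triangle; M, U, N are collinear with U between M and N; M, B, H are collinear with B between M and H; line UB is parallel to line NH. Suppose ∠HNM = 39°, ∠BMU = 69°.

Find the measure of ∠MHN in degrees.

1. ∠BUM = 39°  [UB∥NH, corresponding at U]
2. ∠MBU = 72°  [△MUB]
3. ∠MHN = 72°  [UB∥NH, corresponding at B]

∠MHN = 72°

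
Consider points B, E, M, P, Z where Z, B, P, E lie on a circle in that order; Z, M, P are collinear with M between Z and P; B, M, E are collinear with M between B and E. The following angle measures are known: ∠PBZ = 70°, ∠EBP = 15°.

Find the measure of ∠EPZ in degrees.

1. ∠PEZ = 110°  [cyclic ZBPE, opposite ∠B+∠E]
2. ∠EZP = 15°  [same arc PE]
3. ∠EPZ = 55°  [△ZPE]

∠EPZ = 55°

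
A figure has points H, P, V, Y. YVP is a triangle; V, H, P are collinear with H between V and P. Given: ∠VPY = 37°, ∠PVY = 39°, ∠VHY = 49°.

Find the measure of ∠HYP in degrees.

∠HYP = 12°

1. ∠HPY = 37°  [H on ray PV]
2. ∠PHY = 131°  [linear pair at H on VP]
3. ∠HYP = 12°  [△YHP]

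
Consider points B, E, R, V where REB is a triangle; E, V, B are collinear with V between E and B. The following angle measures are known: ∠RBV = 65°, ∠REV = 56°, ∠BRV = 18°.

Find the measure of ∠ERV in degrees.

1. ∠BVR = 97°  [△RVB]
2. ∠EVR = 83°  [linear pair at V on EB]
3. ∠ERV = 41°  [△REV]

∠ERV = 41°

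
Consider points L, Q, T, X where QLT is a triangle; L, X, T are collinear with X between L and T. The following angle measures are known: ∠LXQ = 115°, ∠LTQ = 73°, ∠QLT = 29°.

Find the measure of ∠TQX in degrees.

1. ∠QXT = 65°  [linear pair at X on LT]
2. ∠QTX = 73°  [X on ray TL]
3. ∠TQX = 42°  [△QXT]

∠TQX = 42°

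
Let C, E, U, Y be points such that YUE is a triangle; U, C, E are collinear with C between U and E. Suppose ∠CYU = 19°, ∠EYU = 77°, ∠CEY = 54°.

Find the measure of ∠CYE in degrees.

∠CYE = 58°

1. ∠UEY = 54°  [C on ray EU]
2. ∠EUY = 49°  [△YUE]
3. ∠CUY = 49°  [C on ray UE]
4. ∠UCY = 112°  [△YUC]
5. ∠ECY = 68°  [linear pair at C on UE]
6. ∠CYE = 58°  [△YCE]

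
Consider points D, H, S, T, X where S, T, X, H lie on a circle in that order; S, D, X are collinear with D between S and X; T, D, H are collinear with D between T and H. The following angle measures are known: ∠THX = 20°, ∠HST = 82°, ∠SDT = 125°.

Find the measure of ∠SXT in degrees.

1. ∠HXT = 98°  [cyclic STXH, opposite ∠S+∠X]
2. ∠TDX = 55°  [linear pair at D on SX]
3. ∠HTX = 62°  [△TXH]
4. ∠SXT = 63°  [△TDX]

∠SXT = 63°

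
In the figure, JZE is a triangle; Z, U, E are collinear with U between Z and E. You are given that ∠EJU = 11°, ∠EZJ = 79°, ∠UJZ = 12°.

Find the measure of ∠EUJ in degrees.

1. ∠JZU = 79°  [U on ray ZE]
2. ∠JUZ = 89°  [△JZU]
3. ∠EUJ = 91°  [linear pair at U on ZE]

∠EUJ = 91°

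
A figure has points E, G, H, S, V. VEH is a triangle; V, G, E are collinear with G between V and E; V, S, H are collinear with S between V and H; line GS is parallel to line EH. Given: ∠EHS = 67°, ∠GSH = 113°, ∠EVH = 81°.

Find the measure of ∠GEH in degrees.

1. ∠EHV = 67°  [S on ray HV]
2. ∠HEV = 32°  [△VEH]
3. ∠GEH = 32°  [G on ray EV]

∠GEH = 32°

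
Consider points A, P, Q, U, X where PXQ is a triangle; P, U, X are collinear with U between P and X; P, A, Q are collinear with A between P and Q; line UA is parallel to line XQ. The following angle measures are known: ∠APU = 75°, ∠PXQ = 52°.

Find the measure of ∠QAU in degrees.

1. ∠QPX = 75°  [U on PX, A on PQ]
2. ∠PQX = 53°  [△PXQ]
3. ∠PAU = 53°  [UA∥XQ, corresponding at A]
4. ∠QAU = 127°  [linear pair at A on PQ]

∠QAU = 127°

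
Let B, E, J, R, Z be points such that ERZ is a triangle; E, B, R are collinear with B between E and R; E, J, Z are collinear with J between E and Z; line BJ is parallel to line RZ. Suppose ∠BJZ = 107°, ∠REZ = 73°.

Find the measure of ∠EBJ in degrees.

∠EBJ = 34°

1. ∠BJE = 73°  [linear pair at J on EZ]
2. ∠BEJ = 73°  [B on ER, J on EZ]
3. ∠EBJ = 34°  [△EBJ]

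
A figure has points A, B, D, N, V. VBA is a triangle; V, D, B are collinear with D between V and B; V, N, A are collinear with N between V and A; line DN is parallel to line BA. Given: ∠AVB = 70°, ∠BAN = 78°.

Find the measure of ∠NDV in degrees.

∠NDV = 32°

1. ∠BAV = 78°  [N on ray AV]
2. ∠ABV = 32°  [△VBA]
3. ∠NDV = 32°  [DN∥BA, corresponding at D]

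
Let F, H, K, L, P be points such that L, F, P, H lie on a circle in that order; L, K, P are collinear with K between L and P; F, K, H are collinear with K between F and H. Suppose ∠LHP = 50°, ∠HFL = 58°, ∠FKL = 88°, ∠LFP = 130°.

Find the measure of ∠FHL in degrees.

1. ∠FLP = 34°  [△LKF]
2. ∠FPL = 16°  [△LFP]
3. ∠FHL = 16°  [same arc LF]

∠FHL = 16°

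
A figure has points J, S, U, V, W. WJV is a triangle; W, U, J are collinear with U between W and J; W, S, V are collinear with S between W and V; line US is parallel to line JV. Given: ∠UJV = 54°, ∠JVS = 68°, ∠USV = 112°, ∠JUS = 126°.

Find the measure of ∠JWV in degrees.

∠JWV = 58°

1. ∠VJW = 54°  [U on ray JW]
2. ∠JVW = 68°  [S on ray VW]
3. ∠JWV = 58°  [△WJV]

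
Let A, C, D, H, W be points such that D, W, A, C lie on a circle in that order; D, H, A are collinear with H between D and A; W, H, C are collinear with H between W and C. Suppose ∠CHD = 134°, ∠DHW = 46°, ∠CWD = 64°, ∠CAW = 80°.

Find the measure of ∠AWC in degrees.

1. ∠AHC = 46°  [linear pair at H on DA]
2. ∠CAD = 64°  [same arc DC]
3. ∠ACW = 70°  [△AHC]
4. ∠AWC = 30°  [△WAC]

∠AWC = 30°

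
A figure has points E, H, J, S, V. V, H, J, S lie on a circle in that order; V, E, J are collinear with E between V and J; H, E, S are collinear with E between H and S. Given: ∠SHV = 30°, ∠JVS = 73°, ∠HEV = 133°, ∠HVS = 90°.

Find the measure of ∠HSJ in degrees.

1. ∠SJV = 30°  [same arc VS]
2. ∠JES = 133°  [vertical angles at E]
3. ∠HSJ = 17°  [△JES]

∠HSJ = 17°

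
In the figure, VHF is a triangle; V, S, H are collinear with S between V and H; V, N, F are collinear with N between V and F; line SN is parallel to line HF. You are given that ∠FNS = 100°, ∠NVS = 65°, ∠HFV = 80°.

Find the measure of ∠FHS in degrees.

∠FHS = 35°

1. ∠FVH = 65°  [S on VH, N on VF]
2. ∠FHV = 35°  [△VHF]
3. ∠FHS = 35°  [S on ray HV]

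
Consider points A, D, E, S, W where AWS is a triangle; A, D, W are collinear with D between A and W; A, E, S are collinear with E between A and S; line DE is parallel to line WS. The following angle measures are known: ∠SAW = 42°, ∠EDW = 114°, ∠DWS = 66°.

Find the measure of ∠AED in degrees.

1. ∠DAE = 42°  [D on AW, E on AS]
2. ∠ADE = 66°  [linear pair at D on AW]
3. ∠AED = 72°  [△ADE]

∠AED = 72°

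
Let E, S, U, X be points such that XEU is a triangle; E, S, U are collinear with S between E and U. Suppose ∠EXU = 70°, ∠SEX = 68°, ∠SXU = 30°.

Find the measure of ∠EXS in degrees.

1. ∠UEX = 68°  [S on ray EU]
2. ∠EUX = 42°  [△XEU]
3. ∠SUX = 42°  [S on ray UE]
4. ∠USX = 108°  [△XSU]
5. ∠ESX = 72°  [linear pair at S on EU]
6. ∠EXS = 40°  [△XES]

∠EXS = 40°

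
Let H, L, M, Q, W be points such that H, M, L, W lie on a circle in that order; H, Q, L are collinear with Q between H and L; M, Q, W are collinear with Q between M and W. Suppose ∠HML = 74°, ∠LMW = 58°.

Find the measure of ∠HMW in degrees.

1. ∠HWL = 106°  [cyclic HMLW, opposite ∠M+∠W]
2. ∠LHW = 58°  [same arc LW]
3. ∠HLW = 16°  [△HLW]
4. ∠HMW = 16°  [same arc HW]

∠HMW = 16°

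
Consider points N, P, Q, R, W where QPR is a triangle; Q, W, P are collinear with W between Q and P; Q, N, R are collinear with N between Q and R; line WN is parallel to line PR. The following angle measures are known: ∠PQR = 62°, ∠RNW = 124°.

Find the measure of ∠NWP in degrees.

1. ∠NQW = 62°  [W on QP, N on QR]
2. ∠QNW = 56°  [linear pair at N on QR]
3. ∠NWQ = 62°  [△QWN]
4. ∠NWP = 118°  [linear pair at W on QP]

∠NWP = 118°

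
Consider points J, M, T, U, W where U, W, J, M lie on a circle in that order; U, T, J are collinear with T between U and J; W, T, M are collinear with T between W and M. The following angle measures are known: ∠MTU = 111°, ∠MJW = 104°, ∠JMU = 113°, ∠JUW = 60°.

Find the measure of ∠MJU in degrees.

∠MJU = 51°

1. ∠JTM = 69°  [linear pair at T on UJ]
2. ∠JMW = 60°  [same arc WJ]
3. ∠MJU = 51°  [△JTM]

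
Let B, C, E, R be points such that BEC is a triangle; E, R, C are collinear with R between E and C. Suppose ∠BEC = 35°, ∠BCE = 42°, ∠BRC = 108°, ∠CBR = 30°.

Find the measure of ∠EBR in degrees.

∠EBR = 73°

1. ∠BER = 35°  [R on ray EC]
2. ∠BRE = 72°  [linear pair at R on EC]
3. ∠EBR = 73°  [△BER]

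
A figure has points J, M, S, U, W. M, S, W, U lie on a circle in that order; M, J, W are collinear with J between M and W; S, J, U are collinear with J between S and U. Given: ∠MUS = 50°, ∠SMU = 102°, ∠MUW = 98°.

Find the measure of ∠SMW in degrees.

∠SMW = 48°

1. ∠MWS = 50°  [same arc MS]
2. ∠MSW = 82°  [cyclic MSWU, opposite ∠S+∠U]
3. ∠SMW = 48°  [△MSW]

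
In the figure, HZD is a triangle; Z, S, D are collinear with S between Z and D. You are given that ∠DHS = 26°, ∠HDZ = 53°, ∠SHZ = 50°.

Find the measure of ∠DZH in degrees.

∠DZH = 51°

1. ∠HDS = 53°  [S on ray DZ]
2. ∠DSH = 101°  [△HSD]
3. ∠HSZ = 79°  [linear pair at S on ZD]
4. ∠HZS = 51°  [△HZS]
5. ∠DZH = 51°  [S on ray ZD]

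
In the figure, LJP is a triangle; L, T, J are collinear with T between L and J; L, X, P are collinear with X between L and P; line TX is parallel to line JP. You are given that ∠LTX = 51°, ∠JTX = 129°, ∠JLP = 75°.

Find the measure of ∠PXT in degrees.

1. ∠LJP = 51°  [TX∥JP, corresponding at T]
2. ∠JPL = 54°  [△LJP]
3. ∠LXT = 54°  [TX∥JP, corresponding at X]
4. ∠PXT = 126°  [linear pair at X on LP]

∠PXT = 126°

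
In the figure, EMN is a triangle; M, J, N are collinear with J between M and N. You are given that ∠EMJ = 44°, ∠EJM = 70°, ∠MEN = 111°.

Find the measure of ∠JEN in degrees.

∠JEN = 45°

1. ∠EMN = 44°  [J on ray MN]
2. ∠EJN = 110°  [linear pair at J on MN]
3. ∠ENM = 25°  [△EMN]
4. ∠ENJ = 25°  [J on ray NM]
5. ∠JEN = 45°  [△EJN]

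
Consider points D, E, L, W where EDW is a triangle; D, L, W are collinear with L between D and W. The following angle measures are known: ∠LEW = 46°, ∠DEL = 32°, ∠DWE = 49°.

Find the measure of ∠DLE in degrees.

1. ∠EWL = 49°  [L on ray WD]
2. ∠ELW = 85°  [△ELW]
3. ∠DLE = 95°  [linear pair at L on DW]

∠DLE = 95°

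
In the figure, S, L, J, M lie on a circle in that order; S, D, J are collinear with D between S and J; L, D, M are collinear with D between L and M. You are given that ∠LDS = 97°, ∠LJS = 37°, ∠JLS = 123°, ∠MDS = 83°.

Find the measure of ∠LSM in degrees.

1. ∠LMS = 37°  [same arc SL]
2. ∠JSL = 20°  [△SLJ]
3. ∠MLS = 63°  [△SDL]
4. ∠LSM = 80°  [△SLM]

∠LSM = 80°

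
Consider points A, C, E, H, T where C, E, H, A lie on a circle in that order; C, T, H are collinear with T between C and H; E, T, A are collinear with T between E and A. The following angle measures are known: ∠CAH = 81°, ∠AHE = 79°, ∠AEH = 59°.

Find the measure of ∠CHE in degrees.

1. ∠CEH = 99°  [cyclic CEHA, opposite ∠E+∠A]
2. ∠EAH = 42°  [△EHA]
3. ∠ECH = 42°  [same arc EH]
4. ∠CHE = 39°  [△CEH]

∠CHE = 39°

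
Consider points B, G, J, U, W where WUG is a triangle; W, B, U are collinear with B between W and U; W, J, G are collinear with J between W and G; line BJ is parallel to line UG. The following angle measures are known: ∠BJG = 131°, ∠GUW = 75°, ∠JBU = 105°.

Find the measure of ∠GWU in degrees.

∠GWU = 56°

1. ∠BJW = 49°  [linear pair at J on WG]
2. ∠JBW = 75°  [BJ∥UG, corresponding at B]
3. ∠BWJ = 56°  [△WBJ]
4. ∠GWU = 56°  [B on WU, J on WG]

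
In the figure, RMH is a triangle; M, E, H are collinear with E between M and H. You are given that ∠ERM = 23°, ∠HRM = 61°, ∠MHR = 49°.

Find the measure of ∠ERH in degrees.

1. ∠HMR = 70°  [△RMH]
2. ∠EHR = 49°  [E on ray HM]
3. ∠EMR = 70°  [E on ray MH]
4. ∠MER = 87°  [△RME]
5. ∠HER = 93°  [linear pair at E on MH]
6. ∠ERH = 38°  [△REH]

∠ERH = 38°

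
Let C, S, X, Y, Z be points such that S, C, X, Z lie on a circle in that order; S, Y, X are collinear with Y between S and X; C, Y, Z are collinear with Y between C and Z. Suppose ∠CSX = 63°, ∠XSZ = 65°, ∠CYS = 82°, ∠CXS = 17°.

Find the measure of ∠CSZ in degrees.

1. ∠SCZ = 35°  [△SYC]
2. ∠CZS = 17°  [same arc SC]
3. ∠CSZ = 128°  [△SCZ]

∠CSZ = 128°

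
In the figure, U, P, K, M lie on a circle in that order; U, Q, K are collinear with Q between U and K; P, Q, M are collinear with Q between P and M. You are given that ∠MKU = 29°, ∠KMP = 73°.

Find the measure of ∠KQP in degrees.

∠KQP = 102°

1. ∠MPU = 29°  [same arc UM]
2. ∠KUP = 73°  [same arc PK]
3. ∠PQU = 78°  [△UQP]
4. ∠KQP = 102°  [linear pair at Q on UK]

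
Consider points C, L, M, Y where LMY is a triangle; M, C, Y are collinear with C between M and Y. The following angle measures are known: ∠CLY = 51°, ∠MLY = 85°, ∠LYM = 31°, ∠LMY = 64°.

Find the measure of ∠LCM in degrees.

∠LCM = 82°

1. ∠CYL = 31°  [C on ray YM]
2. ∠LCY = 98°  [△LCY]
3. ∠LCM = 82°  [linear pair at C on MY]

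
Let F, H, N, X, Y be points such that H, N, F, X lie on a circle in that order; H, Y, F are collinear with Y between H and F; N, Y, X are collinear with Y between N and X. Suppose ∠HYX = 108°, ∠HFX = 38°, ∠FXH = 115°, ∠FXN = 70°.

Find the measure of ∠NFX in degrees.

1. ∠FHX = 27°  [△HFX]
2. ∠FNX = 27°  [same arc FX]
3. ∠NFX = 83°  [△NFX]

∠NFX = 83°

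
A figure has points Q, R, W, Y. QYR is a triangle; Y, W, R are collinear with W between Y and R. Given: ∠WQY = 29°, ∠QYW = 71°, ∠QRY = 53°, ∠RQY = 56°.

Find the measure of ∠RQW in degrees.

∠RQW = 27°

1. ∠QWY = 80°  [△QYW]
2. ∠QRW = 53°  [W on ray RY]
3. ∠QWR = 100°  [linear pair at W on YR]
4. ∠RQW = 27°  [△QWR]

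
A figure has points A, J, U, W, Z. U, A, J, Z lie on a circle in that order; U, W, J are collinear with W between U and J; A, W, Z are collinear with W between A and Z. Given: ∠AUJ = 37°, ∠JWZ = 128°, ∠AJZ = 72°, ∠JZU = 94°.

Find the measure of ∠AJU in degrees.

∠AJU = 57°

1. ∠AZJ = 37°  [same arc AJ]
2. ∠AWU = 128°  [vertical angles at W]
3. ∠JAZ = 71°  [△AJZ]
4. ∠AWJ = 52°  [linear pair at W on UJ]
5. ∠AJU = 57°  [△AWJ]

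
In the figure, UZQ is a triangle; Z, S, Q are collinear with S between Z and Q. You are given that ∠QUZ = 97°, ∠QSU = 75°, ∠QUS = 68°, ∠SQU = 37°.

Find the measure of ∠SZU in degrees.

1. ∠UQZ = 37°  [S on ray QZ]
2. ∠QZU = 46°  [△UZQ]
3. ∠SZU = 46°  [S on ray ZQ]

∠SZU = 46°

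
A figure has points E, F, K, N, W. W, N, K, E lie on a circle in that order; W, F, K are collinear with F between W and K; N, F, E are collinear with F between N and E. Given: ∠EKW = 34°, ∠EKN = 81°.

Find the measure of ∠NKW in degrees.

∠NKW = 47°

1. ∠ENW = 34°  [same arc WE]
2. ∠EWN = 99°  [cyclic WNKE, opposite ∠W+∠K]
3. ∠NEW = 47°  [△WNE]
4. ∠NKW = 47°  [same arc WN]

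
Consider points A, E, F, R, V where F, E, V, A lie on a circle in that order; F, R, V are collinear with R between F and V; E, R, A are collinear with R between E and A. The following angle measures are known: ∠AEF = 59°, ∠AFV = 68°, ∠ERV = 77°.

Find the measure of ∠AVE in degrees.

∠AVE = 94°

1. ∠AVF = 59°  [same arc FA]
2. ∠AEV = 68°  [same arc VA]
3. ∠ARF = 77°  [vertical angles at R]
4. ∠ARV = 103°  [linear pair at R on FV]
5. ∠EAV = 18°  [△VRA]
6. ∠AVE = 94°  [△EVA]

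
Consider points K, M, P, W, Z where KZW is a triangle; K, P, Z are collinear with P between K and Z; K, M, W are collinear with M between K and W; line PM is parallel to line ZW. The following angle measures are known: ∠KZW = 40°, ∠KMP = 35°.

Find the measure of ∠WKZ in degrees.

∠WKZ = 105°

1. ∠KPM = 40°  [PM∥ZW, corresponding at P]
2. ∠MKP = 105°  [△KPM]
3. ∠WKZ = 105°  [P on KZ, M on KW]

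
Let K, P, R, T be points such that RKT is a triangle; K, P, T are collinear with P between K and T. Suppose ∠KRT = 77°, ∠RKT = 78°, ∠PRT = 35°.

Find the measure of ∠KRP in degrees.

∠KRP = 42°

1. ∠KTR = 25°  [△RKT]
2. ∠PKR = 78°  [P on ray KT]
3. ∠PTR = 25°  [P on ray TK]
4. ∠RPT = 120°  [△RPT]
5. ∠KPR = 60°  [linear pair at P on KT]
6. ∠KRP = 42°  [△RKP]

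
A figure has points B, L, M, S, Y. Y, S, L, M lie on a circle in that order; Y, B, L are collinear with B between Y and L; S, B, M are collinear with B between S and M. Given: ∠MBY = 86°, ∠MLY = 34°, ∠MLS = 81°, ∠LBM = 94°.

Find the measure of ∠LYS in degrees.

1. ∠MSY = 34°  [same arc YM]
2. ∠SBY = 94°  [vertical angles at B]
3. ∠LYS = 52°  [△YBS]

∠LYS = 52°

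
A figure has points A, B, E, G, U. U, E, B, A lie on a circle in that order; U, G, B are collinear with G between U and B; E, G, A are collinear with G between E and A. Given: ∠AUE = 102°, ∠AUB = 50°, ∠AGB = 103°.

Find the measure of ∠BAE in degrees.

1. ∠ABE = 78°  [cyclic UEBA, opposite ∠U+∠B]
2. ∠AEB = 50°  [same arc BA]
3. ∠BAE = 52°  [△EBA]

∠BAE = 52°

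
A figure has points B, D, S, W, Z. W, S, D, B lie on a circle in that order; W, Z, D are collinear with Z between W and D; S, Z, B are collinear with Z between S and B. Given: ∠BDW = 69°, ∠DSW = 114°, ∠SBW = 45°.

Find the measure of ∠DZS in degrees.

1. ∠DBW = 66°  [cyclic WSDB, opposite ∠S+∠B]
2. ∠SDW = 45°  [same arc WS]
3. ∠BWD = 45°  [△WDB]
4. ∠BSD = 45°  [same arc DB]
5. ∠DZS = 90°  [△SZD]

∠DZS = 90°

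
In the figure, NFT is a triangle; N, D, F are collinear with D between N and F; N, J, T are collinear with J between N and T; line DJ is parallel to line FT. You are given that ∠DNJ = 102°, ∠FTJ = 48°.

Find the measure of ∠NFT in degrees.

1. ∠FNT = 102°  [D on NF, J on NT]
2. ∠FTN = 48°  [J on ray TN]
3. ∠NFT = 30°  [△NFT]

∠NFT = 30°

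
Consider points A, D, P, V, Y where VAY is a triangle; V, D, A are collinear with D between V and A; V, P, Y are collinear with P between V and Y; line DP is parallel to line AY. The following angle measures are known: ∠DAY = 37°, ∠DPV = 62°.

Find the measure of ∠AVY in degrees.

1. ∠VAY = 37°  [D on ray AV]
2. ∠AYV = 62°  [DP∥AY, corresponding at P]
3. ∠AVY = 81°  [△VAY]

∠AVY = 81°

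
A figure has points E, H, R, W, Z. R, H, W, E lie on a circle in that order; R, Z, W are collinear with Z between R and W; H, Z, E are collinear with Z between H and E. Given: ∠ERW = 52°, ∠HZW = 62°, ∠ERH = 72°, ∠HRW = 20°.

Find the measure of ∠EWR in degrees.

1. ∠EZR = 62°  [vertical angles at Z]
2. ∠HEW = 20°  [same arc HW]
3. ∠EZW = 118°  [linear pair at Z on RW]
4. ∠EWR = 42°  [△WZE]

∠EWR = 42°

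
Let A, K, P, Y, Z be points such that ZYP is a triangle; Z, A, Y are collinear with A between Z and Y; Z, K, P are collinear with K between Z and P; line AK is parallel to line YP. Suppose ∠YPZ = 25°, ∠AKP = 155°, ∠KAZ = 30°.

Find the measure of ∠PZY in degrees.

∠PZY = 125°

1. ∠AKZ = 25°  [AK∥YP, corresponding at K]
2. ∠AZK = 125°  [△ZAK]
3. ∠PZY = 125°  [A on ZY, K on ZP]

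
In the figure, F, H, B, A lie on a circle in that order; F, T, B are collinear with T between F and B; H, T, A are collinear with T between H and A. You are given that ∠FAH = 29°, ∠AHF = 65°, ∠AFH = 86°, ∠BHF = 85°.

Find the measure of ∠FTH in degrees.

∠FTH = 49°

1. ∠FBH = 29°  [same arc FH]
2. ∠BFH = 66°  [△FHB]
3. ∠FTH = 49°  [△FTH]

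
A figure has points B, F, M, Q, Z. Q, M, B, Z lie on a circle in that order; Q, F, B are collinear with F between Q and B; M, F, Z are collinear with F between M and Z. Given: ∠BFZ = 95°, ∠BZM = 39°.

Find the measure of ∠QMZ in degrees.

1. ∠MFQ = 95°  [vertical angles at F]
2. ∠BQM = 39°  [same arc MB]
3. ∠QMZ = 46°  [△QFM]

∠QMZ = 46°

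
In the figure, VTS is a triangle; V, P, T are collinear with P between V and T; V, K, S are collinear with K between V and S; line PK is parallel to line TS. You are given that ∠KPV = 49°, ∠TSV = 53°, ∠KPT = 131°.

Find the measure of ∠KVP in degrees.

1. ∠STV = 49°  [PK∥TS, corresponding at P]
2. ∠SVT = 78°  [△VTS]
3. ∠KVP = 78°  [P on VT, K on VS]

∠KVP = 78°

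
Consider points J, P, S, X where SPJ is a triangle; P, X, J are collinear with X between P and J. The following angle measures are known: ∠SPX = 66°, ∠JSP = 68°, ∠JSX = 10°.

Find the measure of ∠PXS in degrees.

∠PXS = 56°

1. ∠JPS = 66°  [X on ray PJ]
2. ∠PJS = 46°  [△SPJ]
3. ∠SJX = 46°  [X on ray JP]
4. ∠JXS = 124°  [△SXJ]
5. ∠PXS = 56°  [linear pair at X on PJ]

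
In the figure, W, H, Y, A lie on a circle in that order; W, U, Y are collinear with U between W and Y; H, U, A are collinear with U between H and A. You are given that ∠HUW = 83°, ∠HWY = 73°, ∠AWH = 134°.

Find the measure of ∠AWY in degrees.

∠AWY = 61°

1. ∠AUY = 83°  [vertical angles at U]
2. ∠AHW = 24°  [△WUH]
3. ∠HAW = 22°  [△WHA]
4. ∠AUW = 97°  [linear pair at U on WY]
5. ∠AWY = 61°  [△WUA]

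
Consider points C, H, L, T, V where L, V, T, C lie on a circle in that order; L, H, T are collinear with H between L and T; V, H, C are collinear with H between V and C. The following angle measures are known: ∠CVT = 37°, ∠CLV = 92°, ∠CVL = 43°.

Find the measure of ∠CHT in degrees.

∠CHT = 82°

1. ∠CTV = 88°  [cyclic LVTC, opposite ∠L+∠T]
2. ∠CTL = 43°  [same arc LC]
3. ∠TCV = 55°  [△VTC]
4. ∠CHT = 82°  [△THC]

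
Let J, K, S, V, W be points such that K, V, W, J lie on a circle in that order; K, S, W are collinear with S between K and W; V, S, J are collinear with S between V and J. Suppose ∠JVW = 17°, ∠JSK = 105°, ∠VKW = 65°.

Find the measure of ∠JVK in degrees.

∠JVK = 40°

1. ∠VSW = 105°  [vertical angles at S]
2. ∠KSV = 75°  [linear pair at S on KW]
3. ∠JVK = 40°  [△KSV]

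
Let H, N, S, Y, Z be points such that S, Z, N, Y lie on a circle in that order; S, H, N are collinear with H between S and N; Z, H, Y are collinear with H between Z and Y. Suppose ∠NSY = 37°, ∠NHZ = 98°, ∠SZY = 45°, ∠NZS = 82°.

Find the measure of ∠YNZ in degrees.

1. ∠NZY = 37°  [same arc NY]
2. ∠SHY = 98°  [vertical angles at H]
3. ∠SNY = 45°  [same arc SY]
4. ∠NHY = 82°  [linear pair at H on SN]
5. ∠NYZ = 53°  [△NHY]
6. ∠YNZ = 90°  [△ZNY]

∠YNZ = 90°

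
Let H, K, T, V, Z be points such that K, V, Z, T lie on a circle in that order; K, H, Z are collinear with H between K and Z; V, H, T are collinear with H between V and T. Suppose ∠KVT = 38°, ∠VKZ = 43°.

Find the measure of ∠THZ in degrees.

1. ∠KZT = 38°  [same arc KT]
2. ∠VTZ = 43°  [same arc VZ]
3. ∠THZ = 99°  [△ZHT]

∠THZ = 99°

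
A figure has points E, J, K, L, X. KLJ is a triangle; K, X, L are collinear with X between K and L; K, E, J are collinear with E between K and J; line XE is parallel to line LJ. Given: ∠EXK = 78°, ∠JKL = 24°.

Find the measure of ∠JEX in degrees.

∠JEX = 102°

1. ∠JLK = 78°  [XE∥LJ, corresponding at X]
2. ∠KJL = 78°  [△KLJ]
3. ∠KEX = 78°  [XE∥LJ, corresponding at E]
4. ∠JEX = 102°  [linear pair at E on KJ]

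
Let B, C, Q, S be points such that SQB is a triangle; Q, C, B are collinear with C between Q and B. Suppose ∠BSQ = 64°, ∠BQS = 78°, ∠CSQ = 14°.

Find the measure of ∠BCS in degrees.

1. ∠CQS = 78°  [C on ray QB]
2. ∠QCS = 88°  [△SQC]
3. ∠BCS = 92°  [linear pair at C on QB]

∠BCS = 92°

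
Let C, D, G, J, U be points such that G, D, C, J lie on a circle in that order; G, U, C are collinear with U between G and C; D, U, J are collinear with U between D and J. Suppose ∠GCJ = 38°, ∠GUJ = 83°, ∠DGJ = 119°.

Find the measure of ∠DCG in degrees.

1. ∠GDJ = 38°  [same arc GJ]
2. ∠DJG = 23°  [△GDJ]
3. ∠DCG = 23°  [same arc GD]

∠DCG = 23°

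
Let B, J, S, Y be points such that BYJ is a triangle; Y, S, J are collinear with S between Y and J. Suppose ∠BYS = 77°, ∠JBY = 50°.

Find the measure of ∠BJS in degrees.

1. ∠BYJ = 77°  [S on ray YJ]
2. ∠BJY = 53°  [△BYJ]
3. ∠BJS = 53°  [S on ray JY]

∠BJS = 53°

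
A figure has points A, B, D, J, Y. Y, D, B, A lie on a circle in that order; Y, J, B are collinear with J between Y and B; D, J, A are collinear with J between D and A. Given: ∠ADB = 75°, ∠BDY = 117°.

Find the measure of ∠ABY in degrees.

∠ABY = 42°

1. ∠AYB = 75°  [same arc BA]
2. ∠BAY = 63°  [cyclic YDBA, opposite ∠D+∠A]
3. ∠ABY = 42°  [△YBA]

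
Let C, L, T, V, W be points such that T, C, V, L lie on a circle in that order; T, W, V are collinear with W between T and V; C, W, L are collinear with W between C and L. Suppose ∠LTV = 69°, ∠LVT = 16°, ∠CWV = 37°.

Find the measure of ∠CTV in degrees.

1. ∠LCT = 16°  [same arc TL]
2. ∠CWT = 143°  [linear pair at W on TV]
3. ∠CTV = 21°  [△TWC]

∠CTV = 21°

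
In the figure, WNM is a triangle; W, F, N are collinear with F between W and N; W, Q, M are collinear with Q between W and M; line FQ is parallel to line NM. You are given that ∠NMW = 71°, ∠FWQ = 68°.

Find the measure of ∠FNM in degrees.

∠FNM = 41°

1. ∠FQW = 71°  [FQ∥NM, corresponding at Q]
2. ∠QFW = 41°  [△WFQ]
3. ∠NFQ = 139°  [linear pair at F on WN]
4. ∠FNM = 41°  [FQ∥NM, co-interior at N–F]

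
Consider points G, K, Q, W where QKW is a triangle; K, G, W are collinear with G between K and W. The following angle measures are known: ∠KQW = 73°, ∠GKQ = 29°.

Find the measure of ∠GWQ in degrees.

∠GWQ = 78°

1. ∠QKW = 29°  [G on ray KW]
2. ∠KWQ = 78°  [△QKW]
3. ∠GWQ = 78°  [G on ray WK]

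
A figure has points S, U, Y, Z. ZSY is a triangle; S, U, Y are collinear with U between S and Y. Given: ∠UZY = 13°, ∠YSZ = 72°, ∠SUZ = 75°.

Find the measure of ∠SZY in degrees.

1. ∠YUZ = 105°  [linear pair at U on SY]
2. ∠UYZ = 62°  [△ZUY]
3. ∠SYZ = 62°  [U on ray YS]
4. ∠SZY = 46°  [△ZSY]

∠SZY = 46°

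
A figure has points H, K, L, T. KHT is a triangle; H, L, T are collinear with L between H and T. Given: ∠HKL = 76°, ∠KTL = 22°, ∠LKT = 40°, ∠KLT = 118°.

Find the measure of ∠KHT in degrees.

1. ∠HLK = 62°  [linear pair at L on HT]
2. ∠KHL = 42°  [△KHL]
3. ∠KHT = 42°  [L on ray HT]

∠KHT = 42°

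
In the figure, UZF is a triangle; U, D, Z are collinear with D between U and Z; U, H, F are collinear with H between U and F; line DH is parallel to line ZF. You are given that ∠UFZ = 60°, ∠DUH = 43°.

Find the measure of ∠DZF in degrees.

∠DZF = 77°

1. ∠DHU = 60°  [DH∥ZF, corresponding at H]
2. ∠HDU = 77°  [△UDH]
3. ∠HDZ = 103°  [linear pair at D on UZ]
4. ∠DZF = 77°  [DH∥ZF, co-interior at Z–D]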